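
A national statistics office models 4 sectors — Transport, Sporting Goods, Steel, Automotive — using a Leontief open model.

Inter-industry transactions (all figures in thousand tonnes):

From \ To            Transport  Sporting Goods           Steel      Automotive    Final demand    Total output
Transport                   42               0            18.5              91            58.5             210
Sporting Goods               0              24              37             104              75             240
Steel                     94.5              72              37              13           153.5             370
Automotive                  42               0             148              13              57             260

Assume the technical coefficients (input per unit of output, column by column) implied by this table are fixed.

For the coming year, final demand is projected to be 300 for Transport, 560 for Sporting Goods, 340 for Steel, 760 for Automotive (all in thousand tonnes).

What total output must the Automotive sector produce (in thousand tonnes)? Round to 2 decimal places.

Technical coefficients a_ij = z_ij / X_j:
  a_11 = 42/210 = 0.20, a_21 = 0/210 = 0.00, a_31 = 94.5/210 = 0.45, a_41 = 42/210 = 0.20
  a_12 = 0/240 = 0.00, a_22 = 24/240 = 0.10, a_32 = 72/240 = 0.30, a_42 = 0/240 = 0.00
  a_13 = 18.5/370 = 0.05, a_23 = 37/370 = 0.10, a_33 = 37/370 = 0.10, a_43 = 148/370 = 0.40
  a_14 = 91/260 = 0.35, a_24 = 104/260 = 0.40, a_34 = 13/260 = 0.05, a_44 = 13/260 = 0.05
I − A =
  [   0.80     0.00    -0.05    -0.35]
  [   0.00     0.90    -0.10    -0.40]
  [  -0.45    -0.30     0.90    -0.05]
  [  -0.20     0.00    -0.40     0.95]
Compute the cofactors C_ij = (−1)^(i+j)·(3×3 minor ij) of I−A; the adjugate is their transpose:
adj(I−A) = Cᵀ =
  [ 0.675000   0.056250   0.168750   0.281250]
  [ 0.187750   0.520125   0.201000   0.298750]
  [ 0.417750   0.207000   0.621000   0.273750]
  [ 0.318000   0.099000   0.297000   0.603750]
det(I−A) = Σ_j (I−A)_1j·C_1j = (0.80)(0.675000) + (0.00)(0.187750) + (-0.05)(0.417750) + (-0.35)(0.318000) = 0.4078125
(I − A)⁻¹ = adj(I−A) / det(I−A) ≈
  [   1.6552     0.1379     0.4138     0.6897]
  [   0.4604     1.2754     0.4929     0.7326]
  [   1.0244     0.5076     1.5228     0.6713]
  [   0.7798     0.2428     0.7283     1.4805]
x = (I − A)⁻¹ d = adj(I−A)·d / det(I−A), with det(I−A) = 0.4078125:
  x_1 = (0.675000·300 + 0.056250·560 + 0.168750·340 + 0.281250·760) / 0.4078125 = 505.125 / 0.4078125 ≈ 1238.62
  x_2 = (0.187750·300 + 0.520125·560 + 0.201000·340 + 0.298750·760) / 0.4078125 = 642.985 / 0.4078125 ≈ 1576.67
  x_3 = (0.417750·300 + 0.207000·560 + 0.621000·340 + 0.273750·760) / 0.4078125 = 660.435 / 0.4078125 ≈ 1619.46
  x_4 = (0.318000·300 + 0.099000·560 + 0.297000·340 + 0.603750·760) / 0.4078125 = 710.67 / 0.4078125 ≈ 1742.64

x_4 = 1742.64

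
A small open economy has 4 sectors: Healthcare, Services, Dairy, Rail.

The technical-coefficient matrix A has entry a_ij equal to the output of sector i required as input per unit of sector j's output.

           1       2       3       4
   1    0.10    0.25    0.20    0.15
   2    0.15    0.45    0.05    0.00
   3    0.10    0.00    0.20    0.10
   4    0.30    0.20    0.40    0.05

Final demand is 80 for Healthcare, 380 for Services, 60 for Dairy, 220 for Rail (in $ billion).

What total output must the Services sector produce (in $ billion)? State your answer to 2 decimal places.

I − A =
  [   0.90    -0.25    -0.20    -0.15]
  [  -0.15     0.55    -0.05     0.00]
  [  -0.10     0.00     0.80    -0.10]
  [  -0.30    -0.20    -0.40     0.95]
Compute the cofactors C_ij = (−1)^(i+j)·(3×3 minor ij) of I−A; the adjugate is their transpose:
adj(I−A) = Cᵀ =
  [ 0.395000   0.208000   0.150875   0.078250]
  [ 0.114250   0.581000   0.078000   0.026250]
  [ 0.071750   0.052250   0.405375   0.054000]
  [ 0.179000   0.210000   0.234750   0.353750]
det(I−A) = Σ_j (I−A)_1j·C_1j = (0.90)(0.395000) + (-0.25)(0.114250) + (-0.20)(0.071750) + (-0.15)(0.179000) = 0.2857375
(I − A)⁻¹ = adj(I−A) / det(I−A) ≈
  [   1.3824     0.7279     0.5280     0.2739]
  [   0.3998     2.0333     0.2730     0.0919]
  [   0.2511     0.1829     1.4187     0.1890]
  [   0.6264     0.7349     0.8216     1.2380]
x = (I − A)⁻¹ d = adj(I−A)·d / det(I−A), with det(I−A) = 0.2857375:
  x_1 = (0.395000·80 + 0.208000·380 + 0.150875·60 + 0.078250·220) / 0.2857375 = 136.9075 / 0.2857375 ≈ 479.14
  x_2 = (0.114250·80 + 0.581000·380 + 0.078000·60 + 0.026250·220) / 0.2857375 = 240.375 / 0.2857375 ≈ 841.24
  x_3 = (0.071750·80 + 0.052250·380 + 0.405375·60 + 0.054000·220) / 0.2857375 = 61.7975 / 0.2857375 ≈ 216.27
  x_4 = (0.179000·80 + 0.210000·380 + 0.234750·60 + 0.353750·220) / 0.2857375 = 186.03 / 0.2857375 ≈ 651.05

x_2 = 841.24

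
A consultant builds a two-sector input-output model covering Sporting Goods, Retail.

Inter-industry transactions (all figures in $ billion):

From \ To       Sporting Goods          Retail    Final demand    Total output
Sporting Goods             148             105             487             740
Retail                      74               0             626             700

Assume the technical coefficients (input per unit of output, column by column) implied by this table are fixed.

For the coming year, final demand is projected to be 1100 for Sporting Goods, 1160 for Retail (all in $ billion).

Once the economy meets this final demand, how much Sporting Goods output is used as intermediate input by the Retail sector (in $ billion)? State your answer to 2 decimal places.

Technical coefficients a_ij = z_ij / X_j:
  a_SS = 148/740 = 0.20, a_RS = 74/740 = 0.10
  a_SR = 105/700 = 0.15, a_RR = 0/700 = 0.00
I − A =
  [   0.80    -0.15]
  [  -0.10     1.00]
det(I−A) = (0.80)(1.00) − (-0.15)(-0.10) = 0.7850
adj(I−A) = [[1.00, 0.15], [0.10, 0.80]]
(I − A)⁻¹ = adj(I−A) / det(I−A) ≈
  [   1.2739     0.1911]
  [   0.1274     1.0191]
First solve x = (I − A)⁻¹ d = adj(I−A)·d / det(I−A); in particular x_R = (0.10·1100 + 0.80·1160) / 0.7850 = 1038.00 / 0.7850 ≈ 1322.2930.
Intermediate flow from S to R: z_SR = a_SR · x_R = 0.15 × 1038.00 / 0.7850 = 155.70 / 0.7850 ≈ 198.34.

z_SR = 198.34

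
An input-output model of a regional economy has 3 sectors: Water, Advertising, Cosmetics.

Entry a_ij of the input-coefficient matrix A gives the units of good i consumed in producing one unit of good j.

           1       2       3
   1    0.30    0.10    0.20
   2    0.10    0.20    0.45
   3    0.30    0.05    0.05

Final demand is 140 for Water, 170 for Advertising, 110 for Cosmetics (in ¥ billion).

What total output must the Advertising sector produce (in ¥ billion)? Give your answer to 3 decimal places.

x_2 = 386.944

I − A =
  [   0.70    -0.10    -0.20]
  [  -0.10     0.80    -0.45]
  [  -0.30    -0.05     0.95]
Cofactors of I−A, C_ij = (−1)^(i+j)·(minor ij) (rows/columns in the sector order above):
  C_11 = (0.80)(0.95) − (-0.45)(-0.05) = 0.7375
  C_12 = −[(-0.10)(0.95) − (-0.45)(-0.30)] = 0.2300
  C_13 = (-0.10)(-0.05) − (0.80)(-0.30) = 0.2450
  C_21 = −[(-0.10)(0.95) − (-0.20)(-0.05)] = 0.1050
  C_22 = (0.70)(0.95) − (-0.20)(-0.30) = 0.6050
  C_23 = −[(0.70)(-0.05) − (-0.10)(-0.30)] = 0.0650
  C_31 = (-0.10)(-0.45) − (-0.20)(0.80) = 0.2050
  C_32 = −[(0.70)(-0.45) − (-0.20)(-0.10)] = 0.3350
  C_33 = (0.70)(0.80) − (-0.10)(-0.10) = 0.5500
det(I−A) = Σ_j (I−A)_1j·C_1j = (0.70)(0.7375) + (-0.10)(0.2300) + (-0.20)(0.2450) = 0.44425
adj(I−A) = Cᵀ =
  [ 0.7375   0.1050   0.2050]
  [ 0.2300   0.6050   0.3350]
  [ 0.2450   0.0650   0.5500]
(I − A)⁻¹ = adj(I−A) / det(I−A) ≈
  [   1.6601     0.2364     0.4615]
  [   0.5177     1.3618     0.7541]
  [   0.5515     0.1463     1.2380]
x = (I − A)⁻¹ d = adj(I−A)·d / det(I−A), with det(I−A) = 0.44425:
  x_1 = (0.7375·140 + 0.1050·170 + 0.2050·110) / 0.44425 = 143.65 / 0.44425 ≈ 323.354
  x_2 = (0.2300·140 + 0.6050·170 + 0.3350·110) / 0.44425 = 171.90 / 0.44425 ≈ 386.944
  x_3 = (0.2450·140 + 0.0650·170 + 0.5500·110) / 0.44425 = 105.85 / 0.44425 ≈ 238.267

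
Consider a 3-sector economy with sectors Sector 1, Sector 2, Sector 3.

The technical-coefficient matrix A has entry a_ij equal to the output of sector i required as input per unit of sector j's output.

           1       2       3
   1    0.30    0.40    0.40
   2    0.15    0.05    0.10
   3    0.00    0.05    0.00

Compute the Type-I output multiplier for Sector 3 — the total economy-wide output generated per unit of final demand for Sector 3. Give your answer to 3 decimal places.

m_3 = 1.930

I − A =
  [   0.70    -0.40    -0.40]
  [  -0.15     0.95    -0.10]
  [   0.00    -0.05     1.00]
Cofactors of I−A, C_ij = (−1)^(i+j)·(minor ij) (rows/columns in the sector order above):
  C_11 = (0.95)(1.00) − (-0.10)(-0.05) = 0.9450
  C_12 = −[(-0.15)(1.00) − (-0.10)(0.00)] = 0.1500
  C_13 = (-0.15)(-0.05) − (0.95)(0.00) = 0.0075
  C_21 = −[(-0.40)(1.00) − (-0.40)(-0.05)] = 0.4200
  C_22 = (0.70)(1.00) − (-0.40)(0.00) = 0.7000
  C_23 = −[(0.70)(-0.05) − (-0.40)(0.00)] = 0.0350
  C_31 = (-0.40)(-0.10) − (-0.40)(0.95) = 0.4200
  C_32 = −[(0.70)(-0.10) − (-0.40)(-0.15)] = 0.1300
  C_33 = (0.70)(0.95) − (-0.40)(-0.15) = 0.6050
det(I−A) = Σ_j (I−A)_1j·C_1j = (0.70)(0.9450) + (-0.40)(0.1500) + (-0.40)(0.0075) = 0.5985
adj(I−A) = Cᵀ =
  [ 0.9450   0.4200   0.4200]
  [ 0.1500   0.7000   0.1300]
  [ 0.0075   0.0350   0.6050]
(I − A)⁻¹ = adj(I−A) / det(I−A) ≈
  [   1.5789     0.7018     0.7018]
  [   0.2506     1.1696     0.2172]
  [   0.0125     0.0585     1.0109]
The output multiplier for sector j is the column-j sum of the Leontief inverse (I − A)⁻¹ = adj(I−A) / det(I−A).
Column 3 of adj(I−A): (0.4200, 0.1300, 0.6050); det(I−A) = 0.5985.
m_3 = (0.4200 + 0.1300 + 0.6050) / 0.5985 = 1.155 / 0.5985 ≈ 1.930.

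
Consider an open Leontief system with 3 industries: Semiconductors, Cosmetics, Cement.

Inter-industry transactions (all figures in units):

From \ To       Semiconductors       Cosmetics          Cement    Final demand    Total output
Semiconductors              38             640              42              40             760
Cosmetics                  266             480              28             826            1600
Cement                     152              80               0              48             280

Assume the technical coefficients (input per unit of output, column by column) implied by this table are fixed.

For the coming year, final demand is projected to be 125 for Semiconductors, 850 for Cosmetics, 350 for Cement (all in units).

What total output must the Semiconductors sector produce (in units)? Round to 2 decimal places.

x_1 = 990.53

Technical coefficients a_ij = z_ij / X_j:
  a_11 = 38/760 = 0.05, a_21 = 266/760 = 0.35, a_31 = 152/760 = 0.20
  a_12 = 640/1600 = 0.40, a_22 = 480/1600 = 0.30, a_32 = 80/1600 = 0.05
  a_13 = 42/280 = 0.15, a_23 = 28/280 = 0.10, a_33 = 0/280 = 0.00
I − A =
  [   0.95    -0.40    -0.15]
  [  -0.35     0.70    -0.10]
  [  -0.20    -0.05     1.00]
Cofactors of I−A, C_ij = (−1)^(i+j)·(minor ij) (rows/columns in the sector order above):
  C_11 = (0.70)(1.00) − (-0.10)(-0.05) = 0.6950
  C_12 = −[(-0.35)(1.00) − (-0.10)(-0.20)] = 0.3700
  C_13 = (-0.35)(-0.05) − (0.70)(-0.20) = 0.1575
  C_21 = −[(-0.40)(1.00) − (-0.15)(-0.05)] = 0.4075
  C_22 = (0.95)(1.00) − (-0.15)(-0.20) = 0.9200
  C_23 = −[(0.95)(-0.05) − (-0.40)(-0.20)] = 0.1275
  C_31 = (-0.40)(-0.10) − (-0.15)(0.70) = 0.1450
  C_32 = −[(0.95)(-0.10) − (-0.15)(-0.35)] = 0.1475
  C_33 = (0.95)(0.70) − (-0.40)(-0.35) = 0.5250
det(I−A) = Σ_j (I−A)_1j·C_1j = (0.95)(0.6950) + (-0.40)(0.3700) + (-0.15)(0.1575) = 0.488625
adj(I−A) = Cᵀ =
  [ 0.6950   0.4075   0.1450]
  [ 0.3700   0.9200   0.1475]
  [ 0.1575   0.1275   0.5250]
(I − A)⁻¹ = adj(I−A) / det(I−A) ≈
  [   1.4224     0.8340     0.2968]
  [   0.7572     1.8828     0.3019]
  [   0.3223     0.2609     1.0744]
x = (I − A)⁻¹ d = adj(I−A)·d / det(I−A), with det(I−A) = 0.488625:
  x_1 = (0.6950·125 + 0.4075·850 + 0.1450·350) / 0.488625 = 484.00 / 0.488625 ≈ 990.53
  x_2 = (0.3700·125 + 0.9200·850 + 0.1475·350) / 0.488625 = 879.875 / 0.488625 ≈ 1800.72
  x_3 = (0.1575·125 + 0.1275·850 + 0.5250·350) / 0.488625 = 311.8125 / 0.488625 ≈ 638.14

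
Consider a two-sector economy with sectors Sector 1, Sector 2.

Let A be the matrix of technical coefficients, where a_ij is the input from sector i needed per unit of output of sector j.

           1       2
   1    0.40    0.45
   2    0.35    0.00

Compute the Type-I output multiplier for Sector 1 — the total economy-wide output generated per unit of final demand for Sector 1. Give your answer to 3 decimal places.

I − A =
  [   0.60    -0.45]
  [  -0.35     1.00]
det(I−A) = (0.60)(1.00) − (-0.45)(-0.35) = 0.4425
adj(I−A) = [[1.00, 0.45], [0.35, 0.60]]
(I − A)⁻¹ = adj(I−A) / det(I−A) ≈
  [   2.2599     1.0169]
  [   0.7910     1.3559]
The output multiplier for sector j is the column-j sum of the Leontief inverse (I − A)⁻¹ = adj(I−A) / det(I−A).
Column 1 of adj(I−A): (1.00, 0.35); det(I−A) = 0.4425.
m_1 = (1.00 + 0.35) / 0.4425 = 1.35 / 0.4425 ≈ 3.051.

m_1 = 3.051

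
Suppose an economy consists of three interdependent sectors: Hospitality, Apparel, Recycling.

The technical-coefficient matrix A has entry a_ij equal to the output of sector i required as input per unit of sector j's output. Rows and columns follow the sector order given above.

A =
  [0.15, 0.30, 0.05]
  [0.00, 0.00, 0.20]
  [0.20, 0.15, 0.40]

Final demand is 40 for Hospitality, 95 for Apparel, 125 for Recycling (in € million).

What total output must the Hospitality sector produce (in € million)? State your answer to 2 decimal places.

I − A =
  [   0.85    -0.30    -0.05]
  [   0.00     1.00    -0.20]
  [  -0.20    -0.15     0.60]
Cofactors of I−A, C_ij = (−1)^(i+j)·(minor ij) (rows/columns in the sector order above):
  C_11 = (1.00)(0.60) − (-0.20)(-0.15) = 0.5700
  C_12 = −[(0.00)(0.60) − (-0.20)(-0.20)] = 0.0400
  C_13 = (0.00)(-0.15) − (1.00)(-0.20) = 0.2000
  C_21 = −[(-0.30)(0.60) − (-0.05)(-0.15)] = 0.1875
  C_22 = (0.85)(0.60) − (-0.05)(-0.20) = 0.5000
  C_23 = −[(0.85)(-0.15) − (-0.30)(-0.20)] = 0.1875
  C_31 = (-0.30)(-0.20) − (-0.05)(1.00) = 0.1100
  C_32 = −[(0.85)(-0.20) − (-0.05)(0.00)] = 0.1700
  C_33 = (0.85)(1.00) − (-0.30)(0.00) = 0.8500
det(I−A) = Σ_j (I−A)_1j·C_1j = (0.85)(0.5700) + (-0.30)(0.0400) + (-0.05)(0.2000) = 0.4625
adj(I−A) = Cᵀ =
  [ 0.5700   0.1875   0.1100]
  [ 0.0400   0.5000   0.1700]
  [ 0.2000   0.1875   0.8500]
(I − A)⁻¹ = adj(I−A) / det(I−A) ≈
  [   1.2324     0.4054     0.2378]
  [   0.0865     1.0811     0.3676]
  [   0.4324     0.4054     1.8378]
x = (I − A)⁻¹ d = adj(I−A)·d / det(I−A), with det(I−A) = 0.4625:
  x_H = (0.5700·40 + 0.1875·95 + 0.1100·125) / 0.4625 = 54.3625 / 0.4625 ≈ 117.54
  x_A = (0.0400·40 + 0.5000·95 + 0.1700·125) / 0.4625 = 70.35 / 0.4625 ≈ 152.11
  x_R = (0.2000·40 + 0.1875·95 + 0.8500·125) / 0.4625 = 132.0625 / 0.4625 ≈ 285.54

x_H = 117.54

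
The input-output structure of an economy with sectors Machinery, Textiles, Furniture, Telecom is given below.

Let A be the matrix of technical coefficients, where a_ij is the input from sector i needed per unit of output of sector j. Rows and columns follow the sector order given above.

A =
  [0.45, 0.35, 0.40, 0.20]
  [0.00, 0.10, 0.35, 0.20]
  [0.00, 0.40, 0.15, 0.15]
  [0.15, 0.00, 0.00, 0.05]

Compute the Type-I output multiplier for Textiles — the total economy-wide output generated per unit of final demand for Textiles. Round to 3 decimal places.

m_2 = 3.946

I − A =
  [   0.55    -0.35    -0.40    -0.20]
  [   0.00     0.90    -0.35    -0.20]
  [   0.00    -0.40     0.85    -0.15]
  [  -0.15     0.00     0.00     0.95]
Compute the cofactors C_ij = (−1)^(i+j)·(3×3 minor ij) of I−A; the adjugate is their transpose:
adj(I−A) = Cᵀ =
  [ 0.593750   0.434625   0.458375   0.288875]
  [ 0.033375   0.409625   0.184375   0.122375]
  [ 0.032250   0.204875   0.432750   0.118250]
  [ 0.093750   0.068625   0.072375   0.343750]
det(I−A) = Σ_j (I−A)_1j·C_1j = (0.55)(0.593750) + (-0.35)(0.033375) + (-0.40)(0.032250) + (-0.20)(0.093750) = 0.28323125
(I − A)⁻¹ = adj(I−A) / det(I−A) ≈
  [   2.0963     1.5345     1.6184     1.0199]
  [   0.1178     1.4463     0.6510     0.4321]
  [   0.1139     0.7233     1.5279     0.4175]
  [   0.3310     0.2423     0.2555     1.2137]
The output multiplier for sector j is the column-j sum of the Leontief inverse (I − A)⁻¹ = adj(I−A) / det(I−A).
Column 2 of adj(I−A): (0.434625, 0.409625, 0.204875, 0.068625); det(I−A) = 0.28323125.
m_2 = (0.434625 + 0.409625 + 0.204875 + 0.068625) / 0.28323125 = 1.11775 / 0.28323125 ≈ 3.946.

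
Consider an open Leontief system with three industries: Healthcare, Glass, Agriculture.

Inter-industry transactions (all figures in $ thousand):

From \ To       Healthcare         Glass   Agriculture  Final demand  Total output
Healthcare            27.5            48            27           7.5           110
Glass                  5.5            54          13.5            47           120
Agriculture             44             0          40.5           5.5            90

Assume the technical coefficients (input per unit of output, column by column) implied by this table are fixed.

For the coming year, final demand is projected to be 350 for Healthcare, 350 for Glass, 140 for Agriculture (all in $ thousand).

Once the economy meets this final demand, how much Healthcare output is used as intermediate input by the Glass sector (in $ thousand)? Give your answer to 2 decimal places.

z_12 = 479.36

Technical coefficients a_ij = z_ij / X_j:
  a_11 = 27.5/110 = 0.25, a_21 = 5.5/110 = 0.05, a_31 = 44/110 = 0.40
  a_12 = 48/120 = 0.40, a_22 = 54/120 = 0.45, a_32 = 0/120 = 0.00
  a_13 = 27/90 = 0.30, a_23 = 13.5/90 = 0.15, a_33 = 40.5/90 = 0.45
I − A =
  [   0.75    -0.40    -0.30]
  [  -0.05     0.55    -0.15]
  [  -0.40     0.00     0.55]
Cofactors of I−A, C_ij = (−1)^(i+j)·(minor ij) (rows/columns in the sector order above):
  C_11 = (0.55)(0.55) − (-0.15)(0.00) = 0.3025
  C_12 = −[(-0.05)(0.55) − (-0.15)(-0.40)] = 0.0875
  C_13 = (-0.05)(0.00) − (0.55)(-0.40) = 0.2200
  C_21 = −[(-0.40)(0.55) − (-0.30)(0.00)] = 0.2200
  C_22 = (0.75)(0.55) − (-0.30)(-0.40) = 0.2925
  C_23 = −[(0.75)(0.00) − (-0.40)(-0.40)] = 0.1600
  C_31 = (-0.40)(-0.15) − (-0.30)(0.55) = 0.2250
  C_32 = −[(0.75)(-0.15) − (-0.30)(-0.05)] = 0.1275
  C_33 = (0.75)(0.55) − (-0.40)(-0.05) = 0.3925
det(I−A) = Σ_j (I−A)_1j·C_1j = (0.75)(0.3025) + (-0.40)(0.0875) + (-0.30)(0.2200) = 0.125875
adj(I−A) = Cᵀ =
  [ 0.3025   0.2200   0.2250]
  [ 0.0875   0.2925   0.1275]
  [ 0.2200   0.1600   0.3925]
(I − A)⁻¹ = adj(I−A) / det(I−A) ≈
  [   2.4032     1.7478     1.7875]
  [   0.6951     2.3237     1.0129]
  [   1.7478     1.2711     3.1182]
First solve x = (I − A)⁻¹ d = adj(I−A)·d / det(I−A); in particular x_2 = (0.0875·350 + 0.2925·350 + 0.1275·140) / 0.125875 = 150.85 / 0.125875 ≈ 1198.4111.
Intermediate flow from 1 to 2: z_12 = a_12 · x_2 = 0.40 × 150.85 / 0.125875 = 60.34 / 0.125875 ≈ 479.36.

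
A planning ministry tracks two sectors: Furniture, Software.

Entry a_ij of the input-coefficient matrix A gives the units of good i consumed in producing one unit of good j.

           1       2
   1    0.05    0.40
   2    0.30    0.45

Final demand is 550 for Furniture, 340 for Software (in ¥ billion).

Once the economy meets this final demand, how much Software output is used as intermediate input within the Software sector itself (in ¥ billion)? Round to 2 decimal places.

z_22 = 545.59

I − A =
  [   0.95    -0.40]
  [  -0.30     0.55]
det(I−A) = (0.95)(0.55) − (-0.40)(-0.30) = 0.4025
adj(I−A) = [[0.55, 0.40], [0.30, 0.95]]
(I − A)⁻¹ = adj(I−A) / det(I−A) ≈
  [   1.3665     0.9938]
  [   0.7453     2.3602]
First solve x = (I − A)⁻¹ d = adj(I−A)·d / det(I−A); in particular x_2 = (0.30·550 + 0.95·340) / 0.4025 = 488.00 / 0.4025 ≈ 1212.4224.
Intermediate flow from 2 to 2: z_22 = a_22 · x_2 = 0.45 × 488.00 / 0.4025 = 219.60 / 0.4025 ≈ 545.59.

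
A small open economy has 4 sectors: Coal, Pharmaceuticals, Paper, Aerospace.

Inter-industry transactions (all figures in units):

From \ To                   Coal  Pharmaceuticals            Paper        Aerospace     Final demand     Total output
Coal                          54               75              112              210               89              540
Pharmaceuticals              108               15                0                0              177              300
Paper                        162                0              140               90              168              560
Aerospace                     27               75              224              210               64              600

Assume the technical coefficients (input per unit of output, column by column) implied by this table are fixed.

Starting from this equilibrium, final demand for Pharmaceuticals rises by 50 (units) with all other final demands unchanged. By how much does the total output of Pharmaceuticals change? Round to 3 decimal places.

Technical coefficients a_ij = z_ij / X_j:
  a_11 = 54/540 = 0.10, a_21 = 108/540 = 0.20, a_31 = 162/540 = 0.30, a_41 = 27/540 = 0.05
  a_12 = 75/300 = 0.25, a_22 = 15/300 = 0.05, a_32 = 0/300 = 0.00, a_42 = 75/300 = 0.25
  a_13 = 112/560 = 0.20, a_23 = 0/560 = 0.00, a_33 = 140/560 = 0.25, a_43 = 224/560 = 0.40
  a_14 = 210/600 = 0.35, a_24 = 0/600 = 0.00, a_34 = 90/600 = 0.15, a_44 = 210/600 = 0.35
I − A =
  [   0.90    -0.25    -0.20    -0.35]
  [  -0.20     0.95     0.00     0.00]
  [  -0.30     0.00     0.75    -0.15]
  [  -0.05    -0.25    -0.40     0.65]
Compute the cofactors C_ij = (−1)^(i+j)·(3×3 minor ij) of I−A; the adjugate is their transpose:
adj(I−A) = Cᵀ =
  [ 0.406125   0.180000   0.256500   0.277875]
  [ 0.085500   0.289125   0.054000   0.058500]
  [ 0.199875   0.110625   0.489125   0.220500]
  [ 0.187125   0.193125   0.341500   0.546750]
det(I−A) = Σ_j (I−A)_1j·C_1j = (0.90)(0.406125) + (-0.25)(0.085500) + (-0.20)(0.199875) + (-0.35)(0.187125) = 0.23866875
(I − A)⁻¹ = adj(I−A) / det(I−A) ≈
  [   1.7016     0.7542     1.0747     1.1643]
  [   0.3582     1.2114     0.2263     0.2451]
  [   0.8375     0.4635     2.0494     0.9239]
  [   0.7840     0.8092     1.4309     2.2908]
Δx = (I − A)⁻¹ Δd with Δd having +50 in the Pharmaceuticals component and 0 elsewhere.
So Δx_2 = L_22 · (+50), where L_22 = adj(I−A)_22 / det(I−A) = 0.289125 / 0.23866875.
Δx_2 = 0.289125 × (+50) / 0.23866875 = 14.45625 / 0.23866875 ≈ 60.570.

Δx_2 = 60.570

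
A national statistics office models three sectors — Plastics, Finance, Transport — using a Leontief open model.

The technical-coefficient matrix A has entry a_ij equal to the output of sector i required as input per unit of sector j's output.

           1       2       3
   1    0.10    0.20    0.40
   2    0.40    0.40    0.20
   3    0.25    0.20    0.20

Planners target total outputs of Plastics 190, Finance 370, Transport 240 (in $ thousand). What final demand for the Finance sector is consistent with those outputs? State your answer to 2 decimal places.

I − A =
  [   0.90    -0.20    -0.40]
  [  -0.40     0.60    -0.20]
  [  -0.25    -0.20     0.80]
d = (I − A) x:
  d_1 = (+0.90)·190 + (-0.20)·370 + (-0.40)·240 = 1.00
  d_2 = (-0.40)·190 + (+0.60)·370 + (-0.20)·240 = 98.00
  d_3 = (-0.25)·190 + (-0.20)·370 + (+0.80)·240 = 70.50

d_2 = 98.00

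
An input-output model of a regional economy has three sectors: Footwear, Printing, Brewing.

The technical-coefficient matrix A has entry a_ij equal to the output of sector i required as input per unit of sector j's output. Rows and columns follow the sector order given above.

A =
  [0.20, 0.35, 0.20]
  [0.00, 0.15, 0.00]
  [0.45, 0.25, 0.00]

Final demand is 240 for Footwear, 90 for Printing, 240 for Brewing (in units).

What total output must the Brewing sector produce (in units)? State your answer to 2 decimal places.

I − A =
  [   0.80    -0.35    -0.20]
  [   0.00     0.85     0.00]
  [  -0.45    -0.25     1.00]
Cofactors of I−A, C_ij = (−1)^(i+j)·(minor ij) (rows/columns in the sector order above):
  C_11 = (0.85)(1.00) − (0.00)(-0.25) = 0.8500
  C_12 = −[(0.00)(1.00) − (0.00)(-0.45)] = 0.0000
  C_13 = (0.00)(-0.25) − (0.85)(-0.45) = 0.3825
  C_21 = −[(-0.35)(1.00) − (-0.20)(-0.25)] = 0.4000
  C_22 = (0.80)(1.00) − (-0.20)(-0.45) = 0.7100
  C_23 = −[(0.80)(-0.25) − (-0.35)(-0.45)] = 0.3575
  C_31 = (-0.35)(0.00) − (-0.20)(0.85) = 0.1700
  C_32 = −[(0.80)(0.00) − (-0.20)(0.00)] = 0.0000
  C_33 = (0.80)(0.85) − (-0.35)(0.00) = 0.6800
det(I−A) = Σ_j (I−A)_1j·C_1j = (0.80)(0.8500) + (-0.35)(0.0000) + (-0.20)(0.3825) = 0.6035
adj(I−A) = Cᵀ =
  [ 0.8500   0.4000   0.1700]
  [ 0.0000   0.7100   0.0000]
  [ 0.3825   0.3575   0.6800]
(I − A)⁻¹ = adj(I−A) / det(I−A) ≈
  [   1.4085     0.6628     0.2817]
  [   0.0000     1.1765     0.0000]
  [   0.6338     0.5924     1.1268]
x = (I − A)⁻¹ d = adj(I−A)·d / det(I−A), with det(I−A) = 0.6035:
  x_1 = (0.8500·240 + 0.4000·90 + 0.1700·240) / 0.6035 = 280.80 / 0.6035 ≈ 465.29
  x_2 = (0.0000·240 + 0.7100·90 + 0.0000·240) / 0.6035 = 63.90 / 0.6035 ≈ 105.88
  x_3 = (0.3825·240 + 0.3575·90 + 0.6800·240) / 0.6035 = 287.175 / 0.6035 ≈ 475.85

x_3 = 475.85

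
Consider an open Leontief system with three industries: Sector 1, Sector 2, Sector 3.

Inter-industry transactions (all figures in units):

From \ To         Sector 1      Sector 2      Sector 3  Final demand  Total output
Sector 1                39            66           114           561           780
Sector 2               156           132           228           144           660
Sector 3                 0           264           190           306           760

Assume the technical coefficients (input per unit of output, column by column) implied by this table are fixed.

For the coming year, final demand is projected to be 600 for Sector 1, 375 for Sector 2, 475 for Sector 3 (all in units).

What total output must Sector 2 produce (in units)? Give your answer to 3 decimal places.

x_2 = 1181.381

Technical coefficients a_ij = z_ij / X_j:
  a_11 = 39/780 = 0.05, a_21 = 156/780 = 0.20, a_31 = 0/780 = 0.00
  a_12 = 66/660 = 0.10, a_22 = 132/660 = 0.20, a_32 = 264/660 = 0.40
  a_13 = 114/760 = 0.15, a_23 = 228/760 = 0.30, a_33 = 190/760 = 0.25
I − A =
  [   0.95    -0.10    -0.15]
  [  -0.20     0.80    -0.30]
  [   0.00    -0.40     0.75]
Cofactors of I−A, C_ij = (−1)^(i+j)·(minor ij) (rows/columns in the sector order above):
  C_11 = (0.80)(0.75) − (-0.30)(-0.40) = 0.4800
  C_12 = −[(-0.20)(0.75) − (-0.30)(0.00)] = 0.1500
  C_13 = (-0.20)(-0.40) − (0.80)(0.00) = 0.0800
  C_21 = −[(-0.10)(0.75) − (-0.15)(-0.40)] = 0.1350
  C_22 = (0.95)(0.75) − (-0.15)(0.00) = 0.7125
  C_23 = −[(0.95)(-0.40) − (-0.10)(0.00)] = 0.3800
  C_31 = (-0.10)(-0.30) − (-0.15)(0.80) = 0.1500
  C_32 = −[(0.95)(-0.30) − (-0.15)(-0.20)] = 0.3150
  C_33 = (0.95)(0.80) − (-0.10)(-0.20) = 0.7400
det(I−A) = Σ_j (I−A)_1j·C_1j = (0.95)(0.4800) + (-0.10)(0.1500) + (-0.15)(0.0800) = 0.4290
adj(I−A) = Cᵀ =
  [ 0.4800   0.1350   0.1500]
  [ 0.1500   0.7125   0.3150]
  [ 0.0800   0.3800   0.7400]
(I − A)⁻¹ = adj(I−A) / det(I−A) ≈
  [   1.1189     0.3147     0.3497]
  [   0.3497     1.6608     0.7343]
  [   0.1865     0.8858     1.7249]
x = (I − A)⁻¹ d = adj(I−A)·d / det(I−A), with det(I−A) = 0.4290:
  x_1 = (0.4800·600 + 0.1350·375 + 0.1500·475) / 0.4290 = 409.875 / 0.4290 ≈ 955.420
  x_2 = (0.1500·600 + 0.7125·375 + 0.3150·475) / 0.4290 = 506.8125 / 0.4290 ≈ 1181.381
  x_3 = (0.0800·600 + 0.3800·375 + 0.7400·475) / 0.4290 = 542.00 / 0.4290 ≈ 1263.403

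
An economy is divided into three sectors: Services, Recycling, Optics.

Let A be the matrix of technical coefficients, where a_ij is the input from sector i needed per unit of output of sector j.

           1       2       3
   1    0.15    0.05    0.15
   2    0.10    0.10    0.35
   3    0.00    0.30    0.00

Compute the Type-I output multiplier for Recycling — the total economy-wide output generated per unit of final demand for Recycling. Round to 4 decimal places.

m_2 = 1.8011

I − A =
  [   0.85    -0.05    -0.15]
  [  -0.10     0.90    -0.35]
  [   0.00    -0.30     1.00]
Cofactors of I−A, C_ij = (−1)^(i+j)·(minor ij) (rows/columns in the sector order above):
  C_11 = (0.90)(1.00) − (-0.35)(-0.30) = 0.7950
  C_12 = −[(-0.10)(1.00) − (-0.35)(0.00)] = 0.1000
  C_13 = (-0.10)(-0.30) − (0.90)(0.00) = 0.0300
  C_21 = −[(-0.05)(1.00) − (-0.15)(-0.30)] = 0.0950
  C_22 = (0.85)(1.00) − (-0.15)(0.00) = 0.8500
  C_23 = −[(0.85)(-0.30) − (-0.05)(0.00)] = 0.2550
  C_31 = (-0.05)(-0.35) − (-0.15)(0.90) = 0.1525
  C_32 = −[(0.85)(-0.35) − (-0.15)(-0.10)] = 0.3125
  C_33 = (0.85)(0.90) − (-0.05)(-0.10) = 0.7600
det(I−A) = Σ_j (I−A)_1j·C_1j = (0.85)(0.7950) + (-0.05)(0.1000) + (-0.15)(0.0300) = 0.66625
adj(I−A) = Cᵀ =
  [ 0.7950   0.0950   0.1525]
  [ 0.1000   0.8500   0.3125]
  [ 0.0300   0.2550   0.7600]
(I − A)⁻¹ = adj(I−A) / det(I−A) ≈
  [   1.19325     0.14259     0.22889]
  [   0.15009     1.27580     0.46904]
  [   0.04503     0.38274     1.14071]
The output multiplier for sector j is the column-j sum of the Leontief inverse (I − A)⁻¹ = adj(I−A) / det(I−A).
Column 2 of adj(I−A): (0.0950, 0.8500, 0.2550); det(I−A) = 0.66625.
m_2 = (0.0950 + 0.8500 + 0.2550) / 0.66625 = 1.20 / 0.66625 ≈ 1.8011.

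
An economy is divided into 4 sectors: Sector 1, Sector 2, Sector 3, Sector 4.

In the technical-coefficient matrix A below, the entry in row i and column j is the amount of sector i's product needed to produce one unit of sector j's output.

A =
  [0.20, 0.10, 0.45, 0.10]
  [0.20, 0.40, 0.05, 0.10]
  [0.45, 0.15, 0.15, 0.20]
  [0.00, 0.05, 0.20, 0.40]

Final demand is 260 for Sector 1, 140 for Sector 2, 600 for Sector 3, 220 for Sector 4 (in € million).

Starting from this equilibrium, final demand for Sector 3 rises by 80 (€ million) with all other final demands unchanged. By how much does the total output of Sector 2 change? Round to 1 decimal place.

I − A =
  [   0.80    -0.10    -0.45    -0.10]
  [  -0.20     0.60    -0.05    -0.10]
  [  -0.45    -0.15     0.85    -0.20]
  [   0.00    -0.05    -0.20     0.60]
Compute the cofactors C_ij = (−1)^(i+j)·(3×3 minor ij) of I−A; the adjugate is their transpose:
adj(I−A) = Cᵀ =
  [ 0.269750   0.099250   0.177000   0.120500]
  [ 0.116500   0.245500   0.098000   0.093000]
  [ 0.179750   0.109250   0.271000   0.138500]
  [ 0.069625   0.056875   0.098500   0.247750]
det(I−A) = Σ_j (I−A)_1j·C_1j = (0.80)(0.269750) + (-0.10)(0.116500) + (-0.45)(0.179750) + (-0.10)(0.069625) = 0.1163
(I − A)⁻¹ = adj(I−A) / det(I−A) ≈
  [   2.3194     0.8534     1.5219     1.0361]
  [   1.0017     2.1109     0.8426     0.7997]
  [   1.5456     0.9394     2.3302     1.1909]
  [   0.5987     0.4890     0.8469     2.1303]
Δx = (I − A)⁻¹ Δd with Δd having +80 in the Sector 3 component and 0 elsewhere.
So Δx_2 = L_23 · (+80), where L_23 = adj(I−A)_23 / det(I−A) = 0.098000 / 0.1163.
Δx_2 = 0.098000 × (+80) / 0.1163 = 7.84 / 0.1163 ≈ 67.4.

Δx_2 = 67.4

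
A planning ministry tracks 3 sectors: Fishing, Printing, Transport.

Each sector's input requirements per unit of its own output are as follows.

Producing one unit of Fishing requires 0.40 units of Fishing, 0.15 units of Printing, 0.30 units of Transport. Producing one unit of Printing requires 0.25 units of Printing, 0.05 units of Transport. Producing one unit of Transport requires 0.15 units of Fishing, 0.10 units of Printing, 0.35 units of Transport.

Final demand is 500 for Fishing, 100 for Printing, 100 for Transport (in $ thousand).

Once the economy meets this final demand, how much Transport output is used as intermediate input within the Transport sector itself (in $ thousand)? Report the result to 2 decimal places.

z_33 = 225.77

I − A =
  [   0.60     0.00    -0.15]
  [  -0.15     0.75    -0.10]
  [  -0.30    -0.05     0.65]
Cofactors of I−A, C_ij = (−1)^(i+j)·(minor ij) (rows/columns in the sector order above):
  C_11 = (0.75)(0.65) − (-0.10)(-0.05) = 0.4825
  C_12 = −[(-0.15)(0.65) − (-0.10)(-0.30)] = 0.1275
  C_13 = (-0.15)(-0.05) − (0.75)(-0.30) = 0.2325
  C_21 = −[(0.00)(0.65) − (-0.15)(-0.05)] = 0.0075
  C_22 = (0.60)(0.65) − (-0.15)(-0.30) = 0.3450
  C_23 = −[(0.60)(-0.05) − (0.00)(-0.30)] = 0.0300
  C_31 = (0.00)(-0.10) − (-0.15)(0.75) = 0.1125
  C_32 = −[(0.60)(-0.10) − (-0.15)(-0.15)] = 0.0825
  C_33 = (0.60)(0.75) − (0.00)(-0.15) = 0.4500
det(I−A) = Σ_j (I−A)_1j·C_1j = (0.60)(0.4825) + (0.00)(0.1275) + (-0.15)(0.2325) = 0.254625
adj(I−A) = Cᵀ =
  [ 0.4825   0.0075   0.1125]
  [ 0.1275   0.3450   0.0825]
  [ 0.2325   0.0300   0.4500]
(I − A)⁻¹ = adj(I−A) / det(I−A) ≈
  [   1.8949     0.0295     0.4418]
  [   0.5007     1.3549     0.3240]
  [   0.9131     0.1178     1.7673]
First solve x = (I − A)⁻¹ d = adj(I−A)·d / det(I−A); in particular x_3 = (0.2325·500 + 0.0300·100 + 0.4500·100) / 0.254625 = 164.25 / 0.254625 ≈ 645.0663.
Intermediate flow from 3 to 3: z_33 = a_33 · x_3 = 0.35 × 164.25 / 0.254625 = 57.4875 / 0.254625 ≈ 225.77.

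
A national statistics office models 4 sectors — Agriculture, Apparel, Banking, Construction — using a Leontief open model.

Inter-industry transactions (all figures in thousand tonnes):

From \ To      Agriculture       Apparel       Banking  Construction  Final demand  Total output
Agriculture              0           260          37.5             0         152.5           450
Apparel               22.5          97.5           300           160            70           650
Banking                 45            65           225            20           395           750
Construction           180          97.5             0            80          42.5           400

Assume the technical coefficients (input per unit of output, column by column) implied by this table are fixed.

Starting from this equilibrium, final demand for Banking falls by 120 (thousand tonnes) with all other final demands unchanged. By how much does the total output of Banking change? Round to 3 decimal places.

Δx_3 = -201.223

Technical coefficients a_ij = z_ij / X_j:
  a_11 = 0/450 = 0.00, a_21 = 22.5/450 = 0.05, a_31 = 45/450 = 0.10, a_41 = 180/450 = 0.40
  a_12 = 260/650 = 0.40, a_22 = 97.5/650 = 0.15, a_32 = 65/650 = 0.10, a_42 = 97.5/650 = 0.15
  a_13 = 37.5/750 = 0.05, a_23 = 300/750 = 0.40, a_33 = 225/750 = 0.30, a_43 = 0/750 = 0.00
  a_14 = 0/400 = 0.00, a_24 = 160/400 = 0.40, a_34 = 20/400 = 0.05, a_44 = 80/400 = 0.20
I − A =
  [   1.00    -0.40    -0.05     0.00]
  [  -0.05     0.85    -0.40    -0.40]
  [  -0.10    -0.10     0.70    -0.05]
  [  -0.40    -0.15     0.00     0.80]
Compute the cofactors C_ij = (−1)^(i+j)·(3×3 minor ij) of I−A; the adjugate is their transpose:
adj(I−A) = Cᵀ =
  [ 0.399000   0.228375   0.159000   0.124125]
  [ 0.180000   0.555000   0.330000   0.298125]
  [ 0.099375   0.127500   0.540000   0.097500]
  [ 0.233250   0.218250   0.141375   0.520500]
det(I−A) = Σ_j (I−A)_1j·C_1j = (1.00)(0.399000) + (-0.40)(0.180000) + (-0.05)(0.099375) + (0.00)(0.233250) = 0.32203125
(I − A)⁻¹ = adj(I−A) / det(I−A) ≈
  [   1.2390     0.7092     0.4937     0.3854]
  [   0.5590     1.7234     1.0247     0.9258]
  [   0.3086     0.3959     1.6769     0.3028]
  [   0.7243     0.6777     0.4390     1.6163]
Δx = (I − A)⁻¹ Δd with Δd having -120 in the Banking component and 0 elsewhere.
So Δx_3 = L_33 · (-120), where L_33 = adj(I−A)_33 / det(I−A) = 0.540000 / 0.32203125.
Δx_3 = 0.540000 × (-120) / 0.32203125 = -64.80 / 0.32203125 ≈ -201.223.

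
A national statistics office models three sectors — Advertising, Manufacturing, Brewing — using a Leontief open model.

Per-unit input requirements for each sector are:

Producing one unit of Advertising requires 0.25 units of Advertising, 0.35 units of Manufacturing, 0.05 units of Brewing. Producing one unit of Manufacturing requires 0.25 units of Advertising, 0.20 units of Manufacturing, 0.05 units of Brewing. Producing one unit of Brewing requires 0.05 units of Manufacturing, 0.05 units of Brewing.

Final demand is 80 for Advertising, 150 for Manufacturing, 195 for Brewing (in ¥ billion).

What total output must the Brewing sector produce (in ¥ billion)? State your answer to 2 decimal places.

I − A =
  [   0.75    -0.25     0.00]
  [  -0.35     0.80    -0.05]
  [  -0.05    -0.05     0.95]
Cofactors of I−A, C_ij = (−1)^(i+j)·(minor ij) (rows/columns in the sector order above):
  C_11 = (0.80)(0.95) − (-0.05)(-0.05) = 0.7575
  C_12 = −[(-0.35)(0.95) − (-0.05)(-0.05)] = 0.3350
  C_13 = (-0.35)(-0.05) − (0.80)(-0.05) = 0.0575
  C_21 = −[(-0.25)(0.95) − (0.00)(-0.05)] = 0.2375
  C_22 = (0.75)(0.95) − (0.00)(-0.05) = 0.7125
  C_23 = −[(0.75)(-0.05) − (-0.25)(-0.05)] = 0.0500
  C_31 = (-0.25)(-0.05) − (0.00)(0.80) = 0.0125
  C_32 = −[(0.75)(-0.05) − (0.00)(-0.35)] = 0.0375
  C_33 = (0.75)(0.80) − (-0.25)(-0.35) = 0.5125
det(I−A) = Σ_j (I−A)_1j·C_1j = (0.75)(0.7575) + (-0.25)(0.3350) + (0.00)(0.0575) = 0.484375
adj(I−A) = Cᵀ =
  [ 0.7575   0.2375   0.0125]
  [ 0.3350   0.7125   0.0375]
  [ 0.0575   0.0500   0.5125]
(I − A)⁻¹ = adj(I−A) / det(I−A) ≈
  [   1.5639     0.4903     0.0258]
  [   0.6916     1.4710     0.0774]
  [   0.1187     0.1032     1.0581]
x = (I − A)⁻¹ d = adj(I−A)·d / det(I−A), with det(I−A) = 0.484375:
  x_1 = (0.7575·80 + 0.2375·150 + 0.0125·195) / 0.484375 = 98.6625 / 0.484375 ≈ 203.69
  x_2 = (0.3350·80 + 0.7125·150 + 0.0375·195) / 0.484375 = 140.9875 / 0.484375 ≈ 291.07
  x_3 = (0.0575·80 + 0.0500·150 + 0.5125·195) / 0.484375 = 112.0375 / 0.484375 ≈ 231.30

x_3 = 231.30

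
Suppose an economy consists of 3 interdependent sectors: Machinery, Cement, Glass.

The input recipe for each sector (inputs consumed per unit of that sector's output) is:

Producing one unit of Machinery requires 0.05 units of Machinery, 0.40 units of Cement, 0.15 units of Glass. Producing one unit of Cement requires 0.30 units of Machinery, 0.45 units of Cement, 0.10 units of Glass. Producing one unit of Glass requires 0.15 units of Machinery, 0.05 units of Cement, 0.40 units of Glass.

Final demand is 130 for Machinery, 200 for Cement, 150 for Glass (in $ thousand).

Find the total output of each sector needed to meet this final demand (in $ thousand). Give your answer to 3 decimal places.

x_1 = 443.609, x_2 = 730.133, x_3 = 482.591

I − A =
  [   0.95    -0.30    -0.15]
  [  -0.40     0.55    -0.05]
  [  -0.15    -0.10     0.60]
Cofactors of I−A, C_ij = (−1)^(i+j)·(minor ij) (rows/columns in the sector order above):
  C_11 = (0.55)(0.60) − (-0.05)(-0.10) = 0.3250
  C_12 = −[(-0.40)(0.60) − (-0.05)(-0.15)] = 0.2475
  C_13 = (-0.40)(-0.10) − (0.55)(-0.15) = 0.1225
  C_21 = −[(-0.30)(0.60) − (-0.15)(-0.10)] = 0.1950
  C_22 = (0.95)(0.60) − (-0.15)(-0.15) = 0.5475
  C_23 = −[(0.95)(-0.10) − (-0.30)(-0.15)] = 0.1400
  C_31 = (-0.30)(-0.05) − (-0.15)(0.55) = 0.0975
  C_32 = −[(0.95)(-0.05) − (-0.15)(-0.40)] = 0.1075
  C_33 = (0.95)(0.55) − (-0.30)(-0.40) = 0.4025
det(I−A) = Σ_j (I−A)_1j·C_1j = (0.95)(0.3250) + (-0.30)(0.2475) + (-0.15)(0.1225) = 0.216125
adj(I−A) = Cᵀ =
  [ 0.3250   0.1950   0.0975]
  [ 0.2475   0.5475   0.1075]
  [ 0.1225   0.1400   0.4025]
(I − A)⁻¹ = adj(I−A) / det(I−A) ≈
  [   1.5038     0.9023     0.4511]
  [   1.1452     2.5333     0.4974]
  [   0.5668     0.6478     1.8623]
x = (I − A)⁻¹ d = adj(I−A)·d / det(I−A), with det(I−A) = 0.216125:
  x_1 = (0.3250·130 + 0.1950·200 + 0.0975·150) / 0.216125 = 95.875 / 0.216125 ≈ 443.609
  x_2 = (0.2475·130 + 0.5475·200 + 0.1075·150) / 0.216125 = 157.80 / 0.216125 ≈ 730.133
  x_3 = (0.1225·130 + 0.1400·200 + 0.4025·150) / 0.216125 = 104.30 / 0.216125 ≈ 482.591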